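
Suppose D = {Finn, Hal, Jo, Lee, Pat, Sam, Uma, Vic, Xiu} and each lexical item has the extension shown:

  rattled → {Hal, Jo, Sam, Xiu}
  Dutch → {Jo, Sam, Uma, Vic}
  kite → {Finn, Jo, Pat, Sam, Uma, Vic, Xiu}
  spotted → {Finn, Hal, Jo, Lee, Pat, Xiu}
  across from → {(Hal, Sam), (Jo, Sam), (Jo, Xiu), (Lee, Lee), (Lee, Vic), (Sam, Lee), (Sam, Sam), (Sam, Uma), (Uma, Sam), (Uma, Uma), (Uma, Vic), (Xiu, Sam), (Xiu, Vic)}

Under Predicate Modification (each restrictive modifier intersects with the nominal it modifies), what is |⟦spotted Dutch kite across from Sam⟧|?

1

⟦across from Sam⟧ = {x : ⟨x, Sam⟩ ∈ ⟦across from⟧} = {Hal, Jo, Sam, Uma, Xiu}
⟦kite⟧ = {Finn, Jo, Pat, Sam, Uma, Vic, Xiu}
… ∩ ⟦across from Sam⟧ = {Finn, Jo, Pat, Sam, Uma, Vic, Xiu} ∩ {Hal, Jo, Sam, Uma, Xiu} = {Jo, Sam, Uma, Xiu}
… ∩ ⟦spotted⟧ = {Jo, Sam, Uma, Xiu} ∩ {Finn, Hal, Jo, Lee, Pat, Xiu} = {Jo, Xiu}
… ∩ ⟦Dutch⟧ = {Jo, Xiu} ∩ {Jo, Sam, Uma, Vic} = {Jo}
⟦spotted Dutch kite across from Sam⟧ = {Jo}, so the cardinality is 1.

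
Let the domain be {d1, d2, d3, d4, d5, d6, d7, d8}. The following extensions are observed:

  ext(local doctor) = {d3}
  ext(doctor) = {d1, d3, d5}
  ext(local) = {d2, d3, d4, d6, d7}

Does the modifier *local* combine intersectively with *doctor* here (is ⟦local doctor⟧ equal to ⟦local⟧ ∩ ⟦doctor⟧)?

yes

⟦local⟧ ∩ ⟦doctor⟧ = {d2, d3, d4, d6, d7} ∩ {d1, d3, d5} = {d3}
Observed ⟦local doctor⟧ = {d3}.
These coincide, so the modifier is intersective here.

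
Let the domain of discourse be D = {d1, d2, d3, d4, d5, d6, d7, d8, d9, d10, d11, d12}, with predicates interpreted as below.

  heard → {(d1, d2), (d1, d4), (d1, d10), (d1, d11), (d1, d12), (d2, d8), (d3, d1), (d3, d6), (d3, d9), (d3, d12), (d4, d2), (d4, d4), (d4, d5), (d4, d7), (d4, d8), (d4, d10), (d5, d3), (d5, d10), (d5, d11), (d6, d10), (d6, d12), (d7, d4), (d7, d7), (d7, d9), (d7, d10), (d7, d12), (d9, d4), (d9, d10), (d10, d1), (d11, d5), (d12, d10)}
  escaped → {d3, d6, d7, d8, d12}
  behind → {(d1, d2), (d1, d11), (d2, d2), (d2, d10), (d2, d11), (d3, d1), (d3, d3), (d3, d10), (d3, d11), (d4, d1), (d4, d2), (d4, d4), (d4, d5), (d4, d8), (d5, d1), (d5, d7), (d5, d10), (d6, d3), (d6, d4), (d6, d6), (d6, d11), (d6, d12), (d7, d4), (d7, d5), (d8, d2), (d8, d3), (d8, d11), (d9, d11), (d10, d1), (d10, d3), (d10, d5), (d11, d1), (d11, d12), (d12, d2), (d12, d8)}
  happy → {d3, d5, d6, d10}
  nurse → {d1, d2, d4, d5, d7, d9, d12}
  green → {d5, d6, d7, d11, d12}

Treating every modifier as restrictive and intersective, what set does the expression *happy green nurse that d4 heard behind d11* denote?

{ }

⟦that d4 heard⟧ = {x : ⟨d4, x⟩ ∈ ⟦heard⟧} = {d2, d4, d5, d7, d8, d10}
⟦behind d11⟧ = {x : ⟨x, d11⟩ ∈ ⟦behind⟧} = {d1, d2, d3, d6, d8, d9}
⟦nurse⟧ = {d1, d2, d4, d5, d7, d9, d12}
… ∩ ⟦that d4 heard⟧ = {d1, d2, d4, d5, d7, d9, d12} ∩ {d2, d4, d5, d7, d8, d10} = {d2, d4, d5, d7}
… ∩ ⟦behind d11⟧ = {d2, d4, d5, d7} ∩ {d1, d2, d3, d6, d8, d9} = {d2}
… ∩ ⟦happy⟧ = {d2} ∩ {d3, d5, d6, d10} = ∅
… ∩ ⟦green⟧ = ∅ ∩ {d5, d6, d7, d11, d12} = ∅
So ⟦happy green nurse that d4 heard behind d11⟧ = { }.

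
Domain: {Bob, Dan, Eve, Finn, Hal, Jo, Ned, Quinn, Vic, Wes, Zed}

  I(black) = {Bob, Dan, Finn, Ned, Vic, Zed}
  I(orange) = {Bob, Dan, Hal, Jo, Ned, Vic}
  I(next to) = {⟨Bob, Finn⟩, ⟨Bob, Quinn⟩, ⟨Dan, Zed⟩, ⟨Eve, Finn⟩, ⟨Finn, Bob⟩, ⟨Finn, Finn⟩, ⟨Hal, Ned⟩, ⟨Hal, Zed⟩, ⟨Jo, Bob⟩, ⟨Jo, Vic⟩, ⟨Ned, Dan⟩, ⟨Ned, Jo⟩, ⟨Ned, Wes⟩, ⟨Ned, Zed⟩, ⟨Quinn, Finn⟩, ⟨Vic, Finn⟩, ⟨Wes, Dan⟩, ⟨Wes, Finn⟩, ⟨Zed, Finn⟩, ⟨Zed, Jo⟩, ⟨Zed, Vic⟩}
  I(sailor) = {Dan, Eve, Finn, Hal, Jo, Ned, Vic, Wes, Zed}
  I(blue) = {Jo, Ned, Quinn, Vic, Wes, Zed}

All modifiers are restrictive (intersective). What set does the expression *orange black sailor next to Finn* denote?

⟦next to Finn⟧ = {x : ⟨x, Finn⟩ ∈ ⟦next to⟧} = {Bob, Eve, Finn, Quinn, Vic, Wes, Zed}
⟦sailor⟧ = {Dan, Eve, Finn, Hal, Jo, Ned, Vic, Wes, Zed}
… ∩ ⟦next to Finn⟧ = {Dan, Eve, Finn, Hal, Jo, Ned, Vic, Wes, Zed} ∩ {Bob, Eve, Finn, Quinn, Vic, Wes, Zed} = {Eve, Finn, Vic, Wes, Zed}
… ∩ ⟦orange⟧ = {Eve, Finn, Vic, Wes, Zed} ∩ {Bob, Dan, Hal, Jo, Ned, Vic} = {Vic}
… ∩ ⟦black⟧ = {Vic} ∩ {Bob, Dan, Finn, Ned, Vic, Zed} = {Vic}
So ⟦orange black sailor next to Finn⟧ = {Vic}.

{Vic}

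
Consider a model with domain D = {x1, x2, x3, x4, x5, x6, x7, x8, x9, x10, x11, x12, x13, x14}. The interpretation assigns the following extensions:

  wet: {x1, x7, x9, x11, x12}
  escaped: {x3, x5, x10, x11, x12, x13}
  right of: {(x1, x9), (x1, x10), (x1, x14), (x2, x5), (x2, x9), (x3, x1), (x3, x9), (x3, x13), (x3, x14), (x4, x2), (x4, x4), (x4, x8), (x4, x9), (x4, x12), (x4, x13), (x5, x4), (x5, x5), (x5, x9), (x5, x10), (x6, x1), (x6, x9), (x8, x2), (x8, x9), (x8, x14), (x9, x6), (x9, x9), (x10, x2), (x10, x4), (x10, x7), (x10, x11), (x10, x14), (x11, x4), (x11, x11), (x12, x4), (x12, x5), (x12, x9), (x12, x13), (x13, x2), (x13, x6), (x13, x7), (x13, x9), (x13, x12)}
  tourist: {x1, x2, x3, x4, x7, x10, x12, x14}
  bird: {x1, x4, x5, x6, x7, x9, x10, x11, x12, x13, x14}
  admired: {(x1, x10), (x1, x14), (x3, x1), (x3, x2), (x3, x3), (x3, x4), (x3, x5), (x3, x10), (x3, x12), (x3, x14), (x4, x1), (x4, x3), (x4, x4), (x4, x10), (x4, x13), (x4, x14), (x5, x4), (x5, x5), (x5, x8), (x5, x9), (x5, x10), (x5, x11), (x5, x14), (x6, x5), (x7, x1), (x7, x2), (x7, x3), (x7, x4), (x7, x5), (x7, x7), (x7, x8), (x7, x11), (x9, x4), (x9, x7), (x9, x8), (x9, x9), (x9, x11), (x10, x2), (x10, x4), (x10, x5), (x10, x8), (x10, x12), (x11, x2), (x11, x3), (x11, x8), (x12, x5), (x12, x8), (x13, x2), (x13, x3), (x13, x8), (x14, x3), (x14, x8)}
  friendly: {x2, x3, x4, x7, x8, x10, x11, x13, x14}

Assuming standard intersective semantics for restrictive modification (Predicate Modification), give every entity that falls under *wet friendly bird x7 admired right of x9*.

∅

⟦x7 admired⟧ = {x : ⟨x7, x⟩ ∈ ⟦admired⟧} = {x1, x2, x3, x4, x5, x7, x8, x11}
⟦right of x9⟧ = {x : ⟨x, x9⟩ ∈ ⟦right of⟧} = {x1, x2, x3, x4, x5, x6, x8, x9, x12, x13}
⟦bird⟧ = {x1, x4, x5, x6, x7, x9, x10, x11, x12, x13, x14}
… ∩ ⟦x7 admired⟧ = {x1, x4, x5, x6, x7, x9, x10, x11, x12, x13, x14} ∩ {x1, x2, x3, x4, x5, x7, x8, x11} = {x1, x4, x5, x7, x11}
… ∩ ⟦right of x9⟧ = {x1, x4, x5, x7, x11} ∩ {x1, x2, x3, x4, x5, x6, x8, x9, x12, x13} = {x1, x4, x5}
… ∩ ⟦wet⟧ = {x1, x4, x5} ∩ {x1, x7, x9, x11, x12} = {x1}
… ∩ ⟦friendly⟧ = {x1} ∩ {x2, x3, x4, x7, x8, x10, x11, x13, x14} = ∅
So ⟦wet friendly bird x7 admired right of x9⟧ = ∅.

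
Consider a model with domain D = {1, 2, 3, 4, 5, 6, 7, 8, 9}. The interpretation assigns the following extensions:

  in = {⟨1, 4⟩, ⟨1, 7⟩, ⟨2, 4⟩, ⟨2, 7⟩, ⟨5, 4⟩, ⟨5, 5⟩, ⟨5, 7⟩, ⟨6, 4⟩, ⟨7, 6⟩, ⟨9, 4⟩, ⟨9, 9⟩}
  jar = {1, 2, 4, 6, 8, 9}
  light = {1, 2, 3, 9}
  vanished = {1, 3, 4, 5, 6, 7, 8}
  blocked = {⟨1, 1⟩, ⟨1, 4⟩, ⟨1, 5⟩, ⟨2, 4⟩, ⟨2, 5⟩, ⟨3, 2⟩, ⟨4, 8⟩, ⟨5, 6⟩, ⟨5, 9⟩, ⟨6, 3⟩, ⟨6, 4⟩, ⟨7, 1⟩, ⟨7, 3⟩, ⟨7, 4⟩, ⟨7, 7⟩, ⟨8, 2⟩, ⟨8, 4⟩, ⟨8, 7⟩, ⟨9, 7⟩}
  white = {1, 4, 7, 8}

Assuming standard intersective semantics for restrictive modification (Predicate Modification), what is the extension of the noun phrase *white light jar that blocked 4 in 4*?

⟦that blocked 4⟧ = {x : ⟨x, 4⟩ ∈ ⟦blocked⟧} = {1, 2, 6, 7, 8}
⟦in 4⟧ = {x : ⟨x, 4⟩ ∈ ⟦in⟧} = {1, 2, 5, 6, 9}
⟦jar⟧ = {1, 2, 4, 6, 8, 9}
… ∩ ⟦that blocked 4⟧ = {1, 2, 4, 6, 8, 9} ∩ {1, 2, 6, 7, 8} = {1, 2, 6, 8}
… ∩ ⟦in 4⟧ = {1, 2, 6, 8} ∩ {1, 2, 5, 6, 9} = {1, 2, 6}
… ∩ ⟦white⟧ = {1, 2, 6} ∩ {1, 4, 7, 8} = {1}
… ∩ ⟦light⟧ = {1} ∩ {1, 2, 3, 9} = {1}
So ⟦white light jar that blocked 4 in 4⟧ = {1}.

{1}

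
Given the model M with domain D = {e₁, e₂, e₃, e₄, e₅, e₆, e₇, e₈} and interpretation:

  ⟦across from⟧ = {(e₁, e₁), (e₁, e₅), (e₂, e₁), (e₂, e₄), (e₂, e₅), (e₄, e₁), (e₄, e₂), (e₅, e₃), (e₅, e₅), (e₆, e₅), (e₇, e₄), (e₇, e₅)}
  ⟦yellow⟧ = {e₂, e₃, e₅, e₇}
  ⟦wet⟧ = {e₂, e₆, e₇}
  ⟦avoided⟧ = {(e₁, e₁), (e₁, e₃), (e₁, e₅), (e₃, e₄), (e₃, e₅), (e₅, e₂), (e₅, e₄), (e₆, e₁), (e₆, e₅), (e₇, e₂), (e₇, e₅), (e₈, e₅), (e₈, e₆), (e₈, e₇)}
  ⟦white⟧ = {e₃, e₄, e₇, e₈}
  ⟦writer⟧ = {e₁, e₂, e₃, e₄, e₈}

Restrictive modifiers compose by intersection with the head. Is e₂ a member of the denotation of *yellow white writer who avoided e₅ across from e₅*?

no

⟦who avoided e₅⟧ = {x : ⟨x, e₅⟩ ∈ ⟦avoided⟧} = {e₁, e₃, e₆, e₇, e₈}
⟦across from e₅⟧ = {x : ⟨x, e₅⟩ ∈ ⟦across from⟧} = {e₁, e₂, e₅, e₆, e₇}
⟦writer⟧ = {e₁, e₂, e₃, e₄, e₈}
… ∩ ⟦who avoided e₅⟧ = {e₁, e₂, e₃, e₄, e₈} ∩ {e₁, e₃, e₆, e₇, e₈} = {e₁, e₃, e₈}
… ∩ ⟦across from e₅⟧ = {e₁, e₃, e₈} ∩ {e₁, e₂, e₅, e₆, e₇} = {e₁}
… ∩ ⟦yellow⟧ = {e₁} ∩ {e₂, e₃, e₅, e₇} = ∅
… ∩ ⟦white⟧ = ∅ ∩ {e₃, e₄, e₇, e₈} = ∅
⟦yellow white writer who avoided e₅ across from e₅⟧ = ∅; e₂ ∉ this set.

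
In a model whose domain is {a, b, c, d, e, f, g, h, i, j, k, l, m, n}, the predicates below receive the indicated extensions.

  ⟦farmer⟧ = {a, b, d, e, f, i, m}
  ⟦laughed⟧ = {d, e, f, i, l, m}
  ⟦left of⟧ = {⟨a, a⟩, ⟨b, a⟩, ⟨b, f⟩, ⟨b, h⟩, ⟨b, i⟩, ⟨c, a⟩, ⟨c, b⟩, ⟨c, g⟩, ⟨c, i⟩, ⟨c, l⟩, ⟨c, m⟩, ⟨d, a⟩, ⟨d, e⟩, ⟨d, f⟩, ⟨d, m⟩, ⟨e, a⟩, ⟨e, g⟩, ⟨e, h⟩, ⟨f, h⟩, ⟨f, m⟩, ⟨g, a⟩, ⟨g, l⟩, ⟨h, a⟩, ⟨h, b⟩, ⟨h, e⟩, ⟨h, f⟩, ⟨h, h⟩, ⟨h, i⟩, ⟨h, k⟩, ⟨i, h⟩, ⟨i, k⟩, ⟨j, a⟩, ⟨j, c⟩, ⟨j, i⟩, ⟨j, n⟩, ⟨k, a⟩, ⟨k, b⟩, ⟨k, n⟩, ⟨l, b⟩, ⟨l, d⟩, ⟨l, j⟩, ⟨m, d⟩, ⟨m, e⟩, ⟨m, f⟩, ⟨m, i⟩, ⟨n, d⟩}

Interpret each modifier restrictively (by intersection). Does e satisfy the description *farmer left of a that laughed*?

yes

⟦left of a⟧ = {x : ⟨x, a⟩ ∈ ⟦left of⟧} = {a, b, c, d, e, g, h, j, k}
⟦that laughed⟧ = ⟦laughed⟧ = {d, e, f, i, l, m}
⟦farmer⟧ = {a, b, d, e, f, i, m}
… ∩ ⟦left of a⟧ = {a, b, d, e, f, i, m} ∩ {a, b, c, d, e, g, h, j, k} = {a, b, d, e}
… ∩ ⟦that laughed⟧ = {a, b, d, e} ∩ {d, e, f, i, l, m} = {d, e}
⟦farmer left of a that laughed⟧ = {d, e}; e ∈ this set.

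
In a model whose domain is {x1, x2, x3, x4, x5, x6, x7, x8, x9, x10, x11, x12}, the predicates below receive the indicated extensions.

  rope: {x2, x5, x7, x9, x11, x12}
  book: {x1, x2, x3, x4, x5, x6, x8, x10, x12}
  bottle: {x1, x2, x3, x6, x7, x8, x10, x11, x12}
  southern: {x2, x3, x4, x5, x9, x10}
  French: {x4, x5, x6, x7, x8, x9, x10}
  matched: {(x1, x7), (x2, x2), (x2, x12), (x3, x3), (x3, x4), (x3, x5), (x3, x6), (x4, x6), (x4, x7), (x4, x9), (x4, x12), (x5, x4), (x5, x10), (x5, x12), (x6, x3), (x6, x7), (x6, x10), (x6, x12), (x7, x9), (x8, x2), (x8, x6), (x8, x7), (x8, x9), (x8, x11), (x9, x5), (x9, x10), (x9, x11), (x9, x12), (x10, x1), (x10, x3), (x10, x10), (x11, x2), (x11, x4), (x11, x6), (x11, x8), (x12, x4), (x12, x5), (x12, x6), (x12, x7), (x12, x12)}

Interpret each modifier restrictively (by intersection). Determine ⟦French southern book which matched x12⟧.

{x4, x5}

⟦which matched x12⟧ = {x : ⟨x, x12⟩ ∈ ⟦matched⟧} = {x2, x4, x5, x6, x9, x12}
⟦book⟧ = {x1, x2, x3, x4, x5, x6, x8, x10, x12}
… ∩ ⟦which matched x12⟧ = {x1, x2, x3, x4, x5, x6, x8, x10, x12} ∩ {x2, x4, x5, x6, x9, x12} = {x2, x4, x5, x6, x12}
… ∩ ⟦French⟧ = {x2, x4, x5, x6, x12} ∩ {x4, x5, x6, x7, x8, x9, x10} = {x4, x5, x6}
… ∩ ⟦southern⟧ = {x4, x5, x6} ∩ {x2, x3, x4, x5, x9, x10} = {x4, x5}
So ⟦French southern book which matched x12⟧ = {x4, x5}.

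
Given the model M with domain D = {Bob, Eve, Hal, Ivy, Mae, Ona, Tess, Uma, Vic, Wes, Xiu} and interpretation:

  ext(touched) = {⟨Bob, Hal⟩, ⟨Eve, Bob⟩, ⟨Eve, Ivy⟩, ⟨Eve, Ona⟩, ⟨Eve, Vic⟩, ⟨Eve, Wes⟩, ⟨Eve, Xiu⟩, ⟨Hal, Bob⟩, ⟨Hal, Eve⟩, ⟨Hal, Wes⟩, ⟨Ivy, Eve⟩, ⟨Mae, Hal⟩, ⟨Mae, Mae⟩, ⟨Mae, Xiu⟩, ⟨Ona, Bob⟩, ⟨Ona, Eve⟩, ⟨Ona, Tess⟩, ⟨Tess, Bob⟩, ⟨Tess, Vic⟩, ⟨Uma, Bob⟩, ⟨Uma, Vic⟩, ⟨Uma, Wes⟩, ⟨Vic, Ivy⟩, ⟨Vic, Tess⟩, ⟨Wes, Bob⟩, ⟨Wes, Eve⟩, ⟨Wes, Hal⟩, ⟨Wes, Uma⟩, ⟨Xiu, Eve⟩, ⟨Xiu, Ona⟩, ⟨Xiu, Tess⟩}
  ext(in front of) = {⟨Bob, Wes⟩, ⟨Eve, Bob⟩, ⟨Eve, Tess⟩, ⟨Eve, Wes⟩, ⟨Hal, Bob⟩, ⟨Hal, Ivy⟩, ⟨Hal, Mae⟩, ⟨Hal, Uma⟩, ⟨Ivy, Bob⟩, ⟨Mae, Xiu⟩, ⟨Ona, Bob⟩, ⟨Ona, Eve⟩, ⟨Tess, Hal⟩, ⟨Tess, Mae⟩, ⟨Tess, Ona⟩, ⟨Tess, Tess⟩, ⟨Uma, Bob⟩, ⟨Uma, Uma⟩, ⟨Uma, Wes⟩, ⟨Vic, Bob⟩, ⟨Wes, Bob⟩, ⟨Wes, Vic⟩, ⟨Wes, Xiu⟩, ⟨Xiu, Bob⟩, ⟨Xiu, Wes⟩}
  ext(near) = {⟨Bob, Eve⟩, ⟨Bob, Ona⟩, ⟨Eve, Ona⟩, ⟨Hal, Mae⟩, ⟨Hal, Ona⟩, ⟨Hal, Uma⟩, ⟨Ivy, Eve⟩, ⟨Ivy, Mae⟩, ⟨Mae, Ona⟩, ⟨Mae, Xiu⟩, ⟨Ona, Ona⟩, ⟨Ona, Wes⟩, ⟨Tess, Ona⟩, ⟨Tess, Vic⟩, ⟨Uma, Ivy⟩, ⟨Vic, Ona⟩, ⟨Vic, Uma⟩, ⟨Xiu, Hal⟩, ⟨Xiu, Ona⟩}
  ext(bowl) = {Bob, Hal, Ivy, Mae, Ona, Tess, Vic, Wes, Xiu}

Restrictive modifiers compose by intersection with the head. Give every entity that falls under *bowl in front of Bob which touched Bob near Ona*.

{Hal, Ona}

⟦in front of Bob⟧ = {x : ⟨x, Bob⟩ ∈ ⟦in front of⟧} = {Eve, Hal, Ivy, Ona, Uma, Vic, Wes, Xiu}
⟦which touched Bob⟧ = {x : ⟨x, Bob⟩ ∈ ⟦touched⟧} = {Eve, Hal, Ona, Tess, Uma, Wes}
⟦near Ona⟧ = {x : ⟨x, Ona⟩ ∈ ⟦near⟧} = {Bob, Eve, Hal, Mae, Ona, Tess, Vic, Xiu}
⟦bowl⟧ = {Bob, Hal, Ivy, Mae, Ona, Tess, Vic, Wes, Xiu}
… ∩ ⟦in front of Bob⟧ = {Bob, Hal, Ivy, Mae, Ona, Tess, Vic, Wes, Xiu} ∩ {Eve, Hal, Ivy, Ona, Uma, Vic, Wes, Xiu} = {Hal, Ivy, Ona, Vic, Wes, Xiu}
… ∩ ⟦which touched Bob⟧ = {Hal, Ivy, Ona, Vic, Wes, Xiu} ∩ {Eve, Hal, Ona, Tess, Uma, Wes} = {Hal, Ona, Wes}
… ∩ ⟦near Ona⟧ = {Hal, Ona, Wes} ∩ {Bob, Eve, Hal, Mae, Ona, Tess, Vic, Xiu} = {Hal, Ona}
So ⟦bowl in front of Bob which touched Bob near Ona⟧ = {Hal, Ona}.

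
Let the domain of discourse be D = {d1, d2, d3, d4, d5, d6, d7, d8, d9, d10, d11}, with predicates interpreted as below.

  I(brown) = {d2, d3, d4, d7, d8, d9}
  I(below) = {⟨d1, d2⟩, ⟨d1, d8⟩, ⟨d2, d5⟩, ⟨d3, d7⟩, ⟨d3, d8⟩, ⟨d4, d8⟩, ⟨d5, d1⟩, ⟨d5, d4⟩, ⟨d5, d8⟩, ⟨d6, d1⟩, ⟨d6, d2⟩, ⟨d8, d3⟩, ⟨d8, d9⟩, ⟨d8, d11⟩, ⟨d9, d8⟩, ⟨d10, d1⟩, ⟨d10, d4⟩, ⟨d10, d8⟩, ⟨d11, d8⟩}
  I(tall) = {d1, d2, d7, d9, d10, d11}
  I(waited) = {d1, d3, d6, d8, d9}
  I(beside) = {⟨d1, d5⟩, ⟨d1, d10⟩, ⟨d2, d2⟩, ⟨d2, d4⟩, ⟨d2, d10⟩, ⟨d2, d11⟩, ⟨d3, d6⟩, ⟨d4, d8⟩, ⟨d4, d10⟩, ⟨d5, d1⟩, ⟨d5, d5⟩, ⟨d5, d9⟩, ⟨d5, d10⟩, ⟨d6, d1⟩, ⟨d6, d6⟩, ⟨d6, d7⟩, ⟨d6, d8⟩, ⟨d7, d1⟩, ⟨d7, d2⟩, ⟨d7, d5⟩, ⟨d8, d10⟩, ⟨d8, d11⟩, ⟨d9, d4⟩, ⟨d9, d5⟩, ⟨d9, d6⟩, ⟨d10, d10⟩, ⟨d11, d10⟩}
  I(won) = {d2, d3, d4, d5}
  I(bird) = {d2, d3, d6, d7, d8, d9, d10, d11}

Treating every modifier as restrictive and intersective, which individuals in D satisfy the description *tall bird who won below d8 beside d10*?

⟦who won⟧ = ⟦won⟧ = {d2, d3, d4, d5}
⟦below d8⟧ = {x : ⟨x, d8⟩ ∈ ⟦below⟧} = {d1, d3, d4, d5, d9, d10, d11}
⟦beside d10⟧ = {x : ⟨x, d10⟩ ∈ ⟦beside⟧} = {d1, d2, d4, d5, d8, d10, d11}
⟦bird⟧ = {d2, d3, d6, d7, d8, d9, d10, d11}
… ∩ ⟦who won⟧ = {d2, d3, d6, d7, d8, d9, d10, d11} ∩ {d2, d3, d4, d5} = {d2, d3}
… ∩ ⟦below d8⟧ = {d2, d3} ∩ {d1, d3, d4, d5, d9, d10, d11} = {d3}
… ∩ ⟦beside d10⟧ = {d3} ∩ {d1, d2, d4, d5, d8, d10, d11} = ∅
… ∩ ⟦tall⟧ = ∅ ∩ {d1, d2, d7, d9, d10, d11} = ∅
So ⟦tall bird who won below d8 beside d10⟧ = {}.

{}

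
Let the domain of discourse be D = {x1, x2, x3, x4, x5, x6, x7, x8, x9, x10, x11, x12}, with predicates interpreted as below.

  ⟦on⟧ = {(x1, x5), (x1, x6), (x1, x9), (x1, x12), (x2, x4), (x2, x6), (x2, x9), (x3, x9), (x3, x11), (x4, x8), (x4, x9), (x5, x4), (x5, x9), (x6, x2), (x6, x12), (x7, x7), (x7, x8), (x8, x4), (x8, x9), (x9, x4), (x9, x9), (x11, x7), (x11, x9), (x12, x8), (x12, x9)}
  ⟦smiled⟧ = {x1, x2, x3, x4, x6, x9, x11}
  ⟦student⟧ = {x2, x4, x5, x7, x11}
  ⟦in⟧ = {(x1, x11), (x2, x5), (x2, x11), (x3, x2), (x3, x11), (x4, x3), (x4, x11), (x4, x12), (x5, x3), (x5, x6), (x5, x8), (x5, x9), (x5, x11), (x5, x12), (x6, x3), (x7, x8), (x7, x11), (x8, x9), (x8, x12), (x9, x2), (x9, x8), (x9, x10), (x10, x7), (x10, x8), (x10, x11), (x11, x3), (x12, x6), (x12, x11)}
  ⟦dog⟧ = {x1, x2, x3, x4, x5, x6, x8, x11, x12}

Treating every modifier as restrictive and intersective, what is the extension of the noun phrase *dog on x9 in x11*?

⟦on x9⟧ = {x : ⟨x, x9⟩ ∈ ⟦on⟧} = {x1, x2, x3, x4, x5, x8, x9, x11, x12}
⟦in x11⟧ = {x : ⟨x, x11⟩ ∈ ⟦in⟧} = {x1, x2, x3, x4, x5, x7, x10, x12}
⟦dog⟧ = {x1, x2, x3, x4, x5, x6, x8, x11, x12}
… ∩ ⟦on x9⟧ = {x1, x2, x3, x4, x5, x6, x8, x11, x12} ∩ {x1, x2, x3, x4, x5, x8, x9, x11, x12} = {x1, x2, x3, x4, x5, x8, x11, x12}
… ∩ ⟦in x11⟧ = {x1, x2, x3, x4, x5, x8, x11, x12} ∩ {x1, x2, x3, x4, x5, x7, x10, x12} = {x1, x2, x3, x4, x5, x12}
So ⟦dog on x9 in x11⟧ = {x1, x2, x3, x4, x5, x12}.

{x1, x2, x3, x4, x5, x12}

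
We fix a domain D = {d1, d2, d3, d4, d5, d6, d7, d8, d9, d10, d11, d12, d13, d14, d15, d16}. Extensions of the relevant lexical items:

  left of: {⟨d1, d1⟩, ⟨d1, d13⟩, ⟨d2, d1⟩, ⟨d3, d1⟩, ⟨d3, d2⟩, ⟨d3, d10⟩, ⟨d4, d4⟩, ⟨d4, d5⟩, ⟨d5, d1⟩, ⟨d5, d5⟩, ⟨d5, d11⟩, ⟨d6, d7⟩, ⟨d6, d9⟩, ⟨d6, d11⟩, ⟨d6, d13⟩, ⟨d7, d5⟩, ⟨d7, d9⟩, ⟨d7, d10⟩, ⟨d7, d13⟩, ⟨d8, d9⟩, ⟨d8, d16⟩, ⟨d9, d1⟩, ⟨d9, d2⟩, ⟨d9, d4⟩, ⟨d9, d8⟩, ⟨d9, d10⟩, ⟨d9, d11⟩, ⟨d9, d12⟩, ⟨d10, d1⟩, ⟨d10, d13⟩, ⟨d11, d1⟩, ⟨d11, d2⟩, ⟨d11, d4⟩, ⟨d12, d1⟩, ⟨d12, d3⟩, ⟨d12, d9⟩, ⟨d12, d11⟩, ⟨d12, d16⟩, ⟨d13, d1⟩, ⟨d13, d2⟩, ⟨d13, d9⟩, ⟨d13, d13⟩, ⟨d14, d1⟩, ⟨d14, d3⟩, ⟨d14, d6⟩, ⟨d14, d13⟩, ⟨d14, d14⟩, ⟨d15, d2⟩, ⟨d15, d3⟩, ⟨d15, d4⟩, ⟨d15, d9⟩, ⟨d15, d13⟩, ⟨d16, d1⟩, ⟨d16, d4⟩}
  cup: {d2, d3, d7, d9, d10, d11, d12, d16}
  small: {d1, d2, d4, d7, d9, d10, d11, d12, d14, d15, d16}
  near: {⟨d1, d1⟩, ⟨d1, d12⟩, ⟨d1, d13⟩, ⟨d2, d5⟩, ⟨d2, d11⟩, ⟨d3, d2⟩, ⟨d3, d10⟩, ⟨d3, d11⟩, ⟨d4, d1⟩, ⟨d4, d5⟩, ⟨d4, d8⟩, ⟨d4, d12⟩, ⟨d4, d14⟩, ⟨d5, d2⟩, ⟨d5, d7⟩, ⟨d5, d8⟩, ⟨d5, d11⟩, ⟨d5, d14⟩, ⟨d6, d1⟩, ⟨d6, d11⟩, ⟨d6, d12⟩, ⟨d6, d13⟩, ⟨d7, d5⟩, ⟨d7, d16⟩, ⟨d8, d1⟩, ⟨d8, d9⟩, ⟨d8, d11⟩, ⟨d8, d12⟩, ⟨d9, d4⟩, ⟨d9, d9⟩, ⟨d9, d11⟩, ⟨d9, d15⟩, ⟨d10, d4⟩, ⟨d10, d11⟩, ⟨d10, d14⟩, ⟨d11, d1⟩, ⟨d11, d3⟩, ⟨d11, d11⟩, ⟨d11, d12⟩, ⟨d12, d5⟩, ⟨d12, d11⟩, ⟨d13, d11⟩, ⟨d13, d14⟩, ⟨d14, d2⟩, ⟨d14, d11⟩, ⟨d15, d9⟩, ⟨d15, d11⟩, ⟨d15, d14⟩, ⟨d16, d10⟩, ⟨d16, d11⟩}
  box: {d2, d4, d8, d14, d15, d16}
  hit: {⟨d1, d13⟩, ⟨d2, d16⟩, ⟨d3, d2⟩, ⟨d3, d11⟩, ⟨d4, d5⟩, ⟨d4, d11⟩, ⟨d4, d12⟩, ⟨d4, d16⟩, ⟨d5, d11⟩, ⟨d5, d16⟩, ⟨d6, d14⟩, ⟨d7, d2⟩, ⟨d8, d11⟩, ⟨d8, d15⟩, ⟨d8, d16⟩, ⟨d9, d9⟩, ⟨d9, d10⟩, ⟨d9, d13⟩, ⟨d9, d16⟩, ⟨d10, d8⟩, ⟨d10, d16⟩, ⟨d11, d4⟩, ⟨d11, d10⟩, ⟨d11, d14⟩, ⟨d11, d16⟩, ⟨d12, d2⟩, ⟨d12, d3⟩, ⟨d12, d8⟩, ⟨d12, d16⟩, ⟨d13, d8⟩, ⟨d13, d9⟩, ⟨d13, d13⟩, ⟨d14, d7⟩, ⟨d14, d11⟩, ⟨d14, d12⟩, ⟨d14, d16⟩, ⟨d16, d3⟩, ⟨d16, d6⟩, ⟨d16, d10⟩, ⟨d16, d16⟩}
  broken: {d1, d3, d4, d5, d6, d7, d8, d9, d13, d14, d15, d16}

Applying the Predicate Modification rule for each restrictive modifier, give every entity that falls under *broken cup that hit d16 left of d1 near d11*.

{d9, d16}

⟦that hit d16⟧ = {x : ⟨x, d16⟩ ∈ ⟦hit⟧} = {d2, d4, d5, d8, d9, d10, d11, d12, d14, d16}
⟦left of d1⟧ = {x : ⟨x, d1⟩ ∈ ⟦left of⟧} = {d1, d2, d3, d5, d9, d10, d11, d12, d13, d14, d16}
⟦near d11⟧ = {x : ⟨x, d11⟩ ∈ ⟦near⟧} = {d2, d3, d5, d6, d8, d9, d10, d11, d12, d13, d14, d15, d16}
⟦cup⟧ = {d2, d3, d7, d9, d10, d11, d12, d16}
… ∩ ⟦that hit d16⟧ = {d2, d3, d7, d9, d10, d11, d12, d16} ∩ {d2, d4, d5, d8, d9, d10, d11, d12, d14, d16} = {d2, d9, d10, d11, d12, d16}
… ∩ ⟦left of d1⟧ = {d2, d9, d10, d11, d12, d16} ∩ {d1, d2, d3, d5, d9, d10, d11, d12, d13, d14, d16} = {d2, d9, d10, d11, d12, d16}
… ∩ ⟦near d11⟧ = {d2, d9, d10, d11, d12, d16} ∩ {d2, d3, d5, d6, d8, d9, d10, d11, d12, d13, d14, d15, d16} = {d2, d9, d10, d11, d12, d16}
… ∩ ⟦broken⟧ = {d2, d9, d10, d11, d12, d16} ∩ {d1, d3, d4, d5, d6, d7, d8, d9, d13, d14, d15, d16} = {d9, d16}
So ⟦broken cup that hit d16 left of d1 near d11⟧ = {d9, d16}.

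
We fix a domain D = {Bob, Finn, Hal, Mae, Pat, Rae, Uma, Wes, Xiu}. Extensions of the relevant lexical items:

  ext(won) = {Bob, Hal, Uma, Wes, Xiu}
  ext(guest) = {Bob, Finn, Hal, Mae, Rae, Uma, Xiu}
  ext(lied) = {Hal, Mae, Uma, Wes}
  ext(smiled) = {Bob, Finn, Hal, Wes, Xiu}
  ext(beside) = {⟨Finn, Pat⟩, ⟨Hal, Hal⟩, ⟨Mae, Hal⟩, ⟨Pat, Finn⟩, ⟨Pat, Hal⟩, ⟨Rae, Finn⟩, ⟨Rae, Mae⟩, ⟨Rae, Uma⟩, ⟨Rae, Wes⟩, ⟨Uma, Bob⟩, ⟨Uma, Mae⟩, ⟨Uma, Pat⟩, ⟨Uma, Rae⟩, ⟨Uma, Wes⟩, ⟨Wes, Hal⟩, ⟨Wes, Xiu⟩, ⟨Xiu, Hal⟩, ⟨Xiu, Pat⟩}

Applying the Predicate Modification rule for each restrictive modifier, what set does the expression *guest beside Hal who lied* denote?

⟦beside Hal⟧ = {x : ⟨x, Hal⟩ ∈ ⟦beside⟧} = {Hal, Mae, Pat, Wes, Xiu}
⟦who lied⟧ = ⟦lied⟧ = {Hal, Mae, Uma, Wes}
⟦guest⟧ = {Bob, Finn, Hal, Mae, Rae, Uma, Xiu}
… ∩ ⟦beside Hal⟧ = {Bob, Finn, Hal, Mae, Rae, Uma, Xiu} ∩ {Hal, Mae, Pat, Wes, Xiu} = {Hal, Mae, Xiu}
… ∩ ⟦who lied⟧ = {Hal, Mae, Xiu} ∩ {Hal, Mae, Uma, Wes} = {Hal, Mae}
So ⟦guest beside Hal who lied⟧ = {Hal, Mae}.

{Hal, Mae}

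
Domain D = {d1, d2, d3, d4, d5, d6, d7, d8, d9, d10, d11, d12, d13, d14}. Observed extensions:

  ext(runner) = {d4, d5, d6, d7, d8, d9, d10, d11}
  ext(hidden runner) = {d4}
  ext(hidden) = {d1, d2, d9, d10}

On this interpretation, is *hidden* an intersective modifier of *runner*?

⟦hidden⟧ ∩ ⟦runner⟧ = {d1, d2, d9, d10} ∩ {d4, d5, d6, d7, d8, d9, d10, d11} = {d9, d10}
Observed ⟦hidden runner⟧ = {d4}.
These differ, so the modifier is not intersective in this model.

no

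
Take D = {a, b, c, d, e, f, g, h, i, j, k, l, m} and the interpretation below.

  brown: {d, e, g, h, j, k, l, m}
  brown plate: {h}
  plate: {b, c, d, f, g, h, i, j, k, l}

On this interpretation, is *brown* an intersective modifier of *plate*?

no

⟦brown⟧ ∩ ⟦plate⟧ = {d, e, g, h, j, k, l, m} ∩ {b, c, d, f, g, h, i, j, k, l} = {d, g, h, j, k, l}
Observed ⟦brown plate⟧ = {h}.
These differ, so the modifier is not intersective in this model.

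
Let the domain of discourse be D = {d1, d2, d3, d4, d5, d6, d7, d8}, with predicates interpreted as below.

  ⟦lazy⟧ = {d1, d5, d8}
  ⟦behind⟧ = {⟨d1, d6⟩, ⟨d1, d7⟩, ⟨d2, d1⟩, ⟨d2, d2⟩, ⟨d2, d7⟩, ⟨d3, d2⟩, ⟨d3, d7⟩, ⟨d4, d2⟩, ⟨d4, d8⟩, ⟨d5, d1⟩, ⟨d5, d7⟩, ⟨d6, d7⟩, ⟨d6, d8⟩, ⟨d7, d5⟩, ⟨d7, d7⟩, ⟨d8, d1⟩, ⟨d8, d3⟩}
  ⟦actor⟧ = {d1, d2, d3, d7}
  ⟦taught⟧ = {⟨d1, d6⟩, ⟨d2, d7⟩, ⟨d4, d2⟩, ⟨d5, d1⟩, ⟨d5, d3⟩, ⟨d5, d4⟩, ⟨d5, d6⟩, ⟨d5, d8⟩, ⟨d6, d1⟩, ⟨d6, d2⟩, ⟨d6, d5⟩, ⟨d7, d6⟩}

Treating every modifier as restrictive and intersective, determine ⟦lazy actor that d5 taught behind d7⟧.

⟦that d5 taught⟧ = {x : ⟨d5, x⟩ ∈ ⟦taught⟧} = {d1, d3, d4, d6, d8}
⟦behind d7⟧ = {x : ⟨x, d7⟩ ∈ ⟦behind⟧} = {d1, d2, d3, d5, d6, d7}
⟦actor⟧ = {d1, d2, d3, d7}
… ∩ ⟦that d5 taught⟧ = {d1, d2, d3, d7} ∩ {d1, d3, d4, d6, d8} = {d1, d3}
… ∩ ⟦behind d7⟧ = {d1, d3} ∩ {d1, d2, d3, d5, d6, d7} = {d1, d3}
… ∩ ⟦lazy⟧ = {d1, d3} ∩ {d1, d5, d8} = {d1}
So ⟦lazy actor that d5 taught behind d7⟧ = {d1}.

{d1}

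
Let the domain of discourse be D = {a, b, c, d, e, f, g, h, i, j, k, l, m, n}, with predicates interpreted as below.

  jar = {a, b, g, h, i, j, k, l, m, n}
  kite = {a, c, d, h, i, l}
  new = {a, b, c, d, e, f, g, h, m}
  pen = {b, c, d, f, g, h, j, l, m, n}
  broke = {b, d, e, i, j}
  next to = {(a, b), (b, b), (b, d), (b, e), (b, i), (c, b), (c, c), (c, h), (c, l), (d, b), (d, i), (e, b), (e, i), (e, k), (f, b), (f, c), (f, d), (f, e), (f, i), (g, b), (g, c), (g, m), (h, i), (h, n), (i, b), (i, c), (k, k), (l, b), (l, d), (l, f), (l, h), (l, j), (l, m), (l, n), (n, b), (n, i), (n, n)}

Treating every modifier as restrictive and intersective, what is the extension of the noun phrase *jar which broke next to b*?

⟦which broke⟧ = ⟦broke⟧ = {b, d, e, i, j}
⟦next to b⟧ = {x : ⟨x, b⟩ ∈ ⟦next to⟧} = {a, b, c, d, e, f, g, i, l, n}
⟦jar⟧ = {a, b, g, h, i, j, k, l, m, n}
… ∩ ⟦which broke⟧ = {a, b, g, h, i, j, k, l, m, n} ∩ {b, d, e, i, j} = {b, i, j}
… ∩ ⟦next to b⟧ = {b, i, j} ∩ {a, b, c, d, e, f, g, i, l, n} = {b, i}
So ⟦jar which broke next to b⟧ = {b, i}.

{b, i}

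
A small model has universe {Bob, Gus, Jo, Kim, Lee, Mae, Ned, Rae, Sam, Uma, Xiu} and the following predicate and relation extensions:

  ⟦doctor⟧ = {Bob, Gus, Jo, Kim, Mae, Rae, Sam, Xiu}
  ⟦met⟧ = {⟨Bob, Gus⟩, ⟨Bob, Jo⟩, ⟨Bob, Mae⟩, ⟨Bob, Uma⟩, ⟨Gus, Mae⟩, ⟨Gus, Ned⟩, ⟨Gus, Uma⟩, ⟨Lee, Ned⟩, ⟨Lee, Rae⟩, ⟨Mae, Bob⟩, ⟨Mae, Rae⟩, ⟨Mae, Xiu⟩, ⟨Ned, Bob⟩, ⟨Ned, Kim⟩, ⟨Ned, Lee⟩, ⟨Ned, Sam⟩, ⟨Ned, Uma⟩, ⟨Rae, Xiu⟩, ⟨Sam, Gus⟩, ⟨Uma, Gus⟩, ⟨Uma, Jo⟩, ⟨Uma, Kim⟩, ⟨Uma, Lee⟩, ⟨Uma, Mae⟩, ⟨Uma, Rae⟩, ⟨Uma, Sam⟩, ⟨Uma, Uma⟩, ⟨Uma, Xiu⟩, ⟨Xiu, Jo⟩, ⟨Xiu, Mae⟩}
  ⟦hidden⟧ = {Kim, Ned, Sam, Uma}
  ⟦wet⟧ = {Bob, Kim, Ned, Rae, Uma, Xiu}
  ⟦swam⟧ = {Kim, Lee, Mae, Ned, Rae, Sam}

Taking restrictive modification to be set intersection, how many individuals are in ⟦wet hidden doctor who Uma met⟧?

⟦who Uma met⟧ = {x : ⟨Uma, x⟩ ∈ ⟦met⟧} = {Gus, Jo, Kim, Lee, Mae, Rae, Sam, Uma, Xiu}
⟦doctor⟧ = {Bob, Gus, Jo, Kim, Mae, Rae, Sam, Xiu}
… ∩ ⟦who Uma met⟧ = {Bob, Gus, Jo, Kim, Mae, Rae, Sam, Xiu} ∩ {Gus, Jo, Kim, Lee, Mae, Rae, Sam, Uma, Xiu} = {Gus, Jo, Kim, Mae, Rae, Sam, Xiu}
… ∩ ⟦wet⟧ = {Gus, Jo, Kim, Mae, Rae, Sam, Xiu} ∩ {Bob, Kim, Ned, Rae, Uma, Xiu} = {Kim, Rae, Xiu}
… ∩ ⟦hidden⟧ = {Kim, Rae, Xiu} ∩ {Kim, Ned, Sam, Uma} = {Kim}
⟦wet hidden doctor who Uma met⟧ = {Kim}, so the cardinality is 1.

1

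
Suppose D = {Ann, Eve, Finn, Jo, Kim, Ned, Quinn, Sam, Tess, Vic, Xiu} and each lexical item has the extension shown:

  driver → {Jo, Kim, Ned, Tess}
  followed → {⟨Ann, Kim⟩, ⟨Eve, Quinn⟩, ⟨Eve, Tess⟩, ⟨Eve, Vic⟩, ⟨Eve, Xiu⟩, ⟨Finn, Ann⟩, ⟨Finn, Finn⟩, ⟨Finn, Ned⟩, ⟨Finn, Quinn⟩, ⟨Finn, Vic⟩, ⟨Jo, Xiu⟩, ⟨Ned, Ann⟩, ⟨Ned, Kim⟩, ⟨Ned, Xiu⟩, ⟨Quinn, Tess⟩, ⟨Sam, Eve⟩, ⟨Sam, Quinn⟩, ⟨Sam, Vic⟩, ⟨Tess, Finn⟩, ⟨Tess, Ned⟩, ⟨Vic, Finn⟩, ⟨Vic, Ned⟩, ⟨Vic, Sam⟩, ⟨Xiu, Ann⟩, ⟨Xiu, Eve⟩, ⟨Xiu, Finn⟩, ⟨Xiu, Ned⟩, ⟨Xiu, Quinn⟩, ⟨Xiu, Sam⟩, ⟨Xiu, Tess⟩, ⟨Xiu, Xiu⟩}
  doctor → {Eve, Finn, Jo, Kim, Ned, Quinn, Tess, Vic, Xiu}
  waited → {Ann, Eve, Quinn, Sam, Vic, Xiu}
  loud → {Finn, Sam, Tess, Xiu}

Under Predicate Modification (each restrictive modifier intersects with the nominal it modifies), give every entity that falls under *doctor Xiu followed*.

{Eve, Finn, Ned, Quinn, Tess, Xiu}

⟦Xiu followed⟧ = {x : ⟨Xiu, x⟩ ∈ ⟦followed⟧} = {Ann, Eve, Finn, Ned, Quinn, Sam, Tess, Xiu}
⟦doctor⟧ = {Eve, Finn, Jo, Kim, Ned, Quinn, Tess, Vic, Xiu}
… ∩ ⟦Xiu followed⟧ = {Eve, Finn, Jo, Kim, Ned, Quinn, Tess, Vic, Xiu} ∩ {Ann, Eve, Finn, Ned, Quinn, Sam, Tess, Xiu} = {Eve, Finn, Ned, Quinn, Tess, Xiu}
So ⟦doctor Xiu followed⟧ = {Eve, Finn, Ned, Quinn, Tess, Xiu}.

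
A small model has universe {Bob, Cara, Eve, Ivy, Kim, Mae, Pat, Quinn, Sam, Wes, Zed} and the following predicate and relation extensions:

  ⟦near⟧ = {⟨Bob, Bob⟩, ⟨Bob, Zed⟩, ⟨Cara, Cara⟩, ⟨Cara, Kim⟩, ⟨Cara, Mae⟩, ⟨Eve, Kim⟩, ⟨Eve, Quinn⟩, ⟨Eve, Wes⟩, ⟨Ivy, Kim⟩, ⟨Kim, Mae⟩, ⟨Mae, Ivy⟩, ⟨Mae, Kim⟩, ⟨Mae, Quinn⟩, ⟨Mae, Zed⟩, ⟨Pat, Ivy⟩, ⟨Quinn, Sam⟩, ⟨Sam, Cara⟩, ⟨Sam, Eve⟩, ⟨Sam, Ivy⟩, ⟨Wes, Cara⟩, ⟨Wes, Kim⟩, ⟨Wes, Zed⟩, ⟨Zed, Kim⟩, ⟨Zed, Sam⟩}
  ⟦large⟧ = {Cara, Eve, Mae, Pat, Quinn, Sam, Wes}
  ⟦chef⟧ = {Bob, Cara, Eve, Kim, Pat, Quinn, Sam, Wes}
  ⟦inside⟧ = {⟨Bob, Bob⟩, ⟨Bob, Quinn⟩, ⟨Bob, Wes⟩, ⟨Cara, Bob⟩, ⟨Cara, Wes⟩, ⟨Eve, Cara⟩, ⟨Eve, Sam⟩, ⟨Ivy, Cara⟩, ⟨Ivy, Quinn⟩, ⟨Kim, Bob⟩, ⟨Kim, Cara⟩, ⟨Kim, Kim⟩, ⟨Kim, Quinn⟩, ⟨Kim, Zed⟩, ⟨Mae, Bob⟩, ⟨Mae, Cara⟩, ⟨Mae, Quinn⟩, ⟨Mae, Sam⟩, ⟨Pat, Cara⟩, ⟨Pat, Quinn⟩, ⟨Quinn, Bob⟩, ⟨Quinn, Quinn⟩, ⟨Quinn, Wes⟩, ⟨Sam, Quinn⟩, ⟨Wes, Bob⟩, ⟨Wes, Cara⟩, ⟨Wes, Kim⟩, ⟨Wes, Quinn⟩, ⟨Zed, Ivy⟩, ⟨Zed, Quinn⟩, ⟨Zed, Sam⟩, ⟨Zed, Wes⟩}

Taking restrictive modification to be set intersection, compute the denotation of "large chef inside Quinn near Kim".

{Wes}

⟦inside Quinn⟧ = {x : ⟨x, Quinn⟩ ∈ ⟦inside⟧} = {Bob, Ivy, Kim, Mae, Pat, Quinn, Sam, Wes, Zed}
⟦near Kim⟧ = {x : ⟨x, Kim⟩ ∈ ⟦near⟧} = {Cara, Eve, Ivy, Mae, Wes, Zed}
⟦chef⟧ = {Bob, Cara, Eve, Kim, Pat, Quinn, Sam, Wes}
… ∩ ⟦inside Quinn⟧ = {Bob, Cara, Eve, Kim, Pat, Quinn, Sam, Wes} ∩ {Bob, Ivy, Kim, Mae, Pat, Quinn, Sam, Wes, Zed} = {Bob, Kim, Pat, Quinn, Sam, Wes}
… ∩ ⟦near Kim⟧ = {Bob, Kim, Pat, Quinn, Sam, Wes} ∩ {Cara, Eve, Ivy, Mae, Wes, Zed} = {Wes}
… ∩ ⟦large⟧ = {Wes} ∩ {Cara, Eve, Mae, Pat, Quinn, Sam, Wes} = {Wes}
So ⟦large chef inside Quinn near Kim⟧ = {Wes}.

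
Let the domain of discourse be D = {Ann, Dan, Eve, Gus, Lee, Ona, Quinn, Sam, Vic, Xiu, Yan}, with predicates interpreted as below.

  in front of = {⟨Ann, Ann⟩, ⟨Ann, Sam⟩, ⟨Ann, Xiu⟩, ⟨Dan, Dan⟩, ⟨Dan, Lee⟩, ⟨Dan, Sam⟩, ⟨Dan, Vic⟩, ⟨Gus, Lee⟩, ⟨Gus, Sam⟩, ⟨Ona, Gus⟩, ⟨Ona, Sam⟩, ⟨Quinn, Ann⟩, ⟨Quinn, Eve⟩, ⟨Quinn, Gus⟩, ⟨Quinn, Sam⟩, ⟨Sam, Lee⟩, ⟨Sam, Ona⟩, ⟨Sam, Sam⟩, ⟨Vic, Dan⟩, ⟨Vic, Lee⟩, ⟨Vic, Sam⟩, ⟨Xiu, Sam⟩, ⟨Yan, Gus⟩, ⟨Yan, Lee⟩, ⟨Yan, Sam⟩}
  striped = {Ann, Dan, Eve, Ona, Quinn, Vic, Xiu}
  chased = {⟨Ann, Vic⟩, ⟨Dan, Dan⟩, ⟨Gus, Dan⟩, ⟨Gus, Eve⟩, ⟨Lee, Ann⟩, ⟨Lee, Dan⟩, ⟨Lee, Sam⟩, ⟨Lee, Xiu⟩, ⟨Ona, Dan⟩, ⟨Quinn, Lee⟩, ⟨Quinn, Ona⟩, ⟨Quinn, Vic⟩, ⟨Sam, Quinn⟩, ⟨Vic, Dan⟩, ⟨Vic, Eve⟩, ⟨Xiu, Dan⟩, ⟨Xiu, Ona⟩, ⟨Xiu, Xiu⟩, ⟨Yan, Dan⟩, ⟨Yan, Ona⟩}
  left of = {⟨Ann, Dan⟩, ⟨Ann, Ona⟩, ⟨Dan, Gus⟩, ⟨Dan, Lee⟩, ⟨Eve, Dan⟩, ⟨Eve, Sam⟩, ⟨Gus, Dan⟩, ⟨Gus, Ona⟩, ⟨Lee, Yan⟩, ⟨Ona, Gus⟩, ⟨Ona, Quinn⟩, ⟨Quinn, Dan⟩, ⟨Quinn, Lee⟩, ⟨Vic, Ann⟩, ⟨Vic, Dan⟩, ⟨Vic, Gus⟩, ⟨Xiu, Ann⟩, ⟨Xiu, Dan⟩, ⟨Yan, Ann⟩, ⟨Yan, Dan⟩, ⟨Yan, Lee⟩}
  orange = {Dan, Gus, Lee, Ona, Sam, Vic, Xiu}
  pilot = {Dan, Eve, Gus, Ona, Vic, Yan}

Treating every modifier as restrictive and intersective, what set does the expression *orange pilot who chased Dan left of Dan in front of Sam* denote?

⟦who chased Dan⟧ = {x : ⟨x, Dan⟩ ∈ ⟦chased⟧} = {Dan, Gus, Lee, Ona, Vic, Xiu, Yan}
⟦left of Dan⟧ = {x : ⟨x, Dan⟩ ∈ ⟦left of⟧} = {Ann, Eve, Gus, Quinn, Vic, Xiu, Yan}
⟦in front of Sam⟧ = {x : ⟨x, Sam⟩ ∈ ⟦in front of⟧} = {Ann, Dan, Gus, Ona, Quinn, Sam, Vic, Xiu, Yan}
⟦pilot⟧ = {Dan, Eve, Gus, Ona, Vic, Yan}
… ∩ ⟦who chased Dan⟧ = {Dan, Eve, Gus, Ona, Vic, Yan} ∩ {Dan, Gus, Lee, Ona, Vic, Xiu, Yan} = {Dan, Gus, Ona, Vic, Yan}
… ∩ ⟦left of Dan⟧ = {Dan, Gus, Ona, Vic, Yan} ∩ {Ann, Eve, Gus, Quinn, Vic, Xiu, Yan} = {Gus, Vic, Yan}
… ∩ ⟦in front of Sam⟧ = {Gus, Vic, Yan} ∩ {Ann, Dan, Gus, Ona, Quinn, Sam, Vic, Xiu, Yan} = {Gus, Vic, Yan}
… ∩ ⟦orange⟧ = {Gus, Vic, Yan} ∩ {Dan, Gus, Lee, Ona, Sam, Vic, Xiu} = {Gus, Vic}
So ⟦orange pilot who chased Dan left of Dan in front of Sam⟧ = {Gus, Vic}.

{Gus, Vic}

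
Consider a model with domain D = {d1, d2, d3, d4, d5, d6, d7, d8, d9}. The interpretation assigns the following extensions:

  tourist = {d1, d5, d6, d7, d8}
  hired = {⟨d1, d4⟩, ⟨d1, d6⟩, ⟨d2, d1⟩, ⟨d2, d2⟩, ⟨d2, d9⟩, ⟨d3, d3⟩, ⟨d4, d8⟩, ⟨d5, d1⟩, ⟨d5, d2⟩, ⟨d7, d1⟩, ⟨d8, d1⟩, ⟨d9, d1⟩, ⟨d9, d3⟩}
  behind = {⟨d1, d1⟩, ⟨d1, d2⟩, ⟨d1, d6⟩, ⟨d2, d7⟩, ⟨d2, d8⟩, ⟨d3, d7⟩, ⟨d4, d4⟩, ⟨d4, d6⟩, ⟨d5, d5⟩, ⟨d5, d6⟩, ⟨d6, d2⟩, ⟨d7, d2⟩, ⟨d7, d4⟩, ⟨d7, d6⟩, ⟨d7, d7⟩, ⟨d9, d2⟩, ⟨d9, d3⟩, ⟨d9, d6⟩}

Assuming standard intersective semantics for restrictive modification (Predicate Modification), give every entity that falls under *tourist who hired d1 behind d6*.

{d5, d7}

⟦who hired d1⟧ = {x : ⟨x, d1⟩ ∈ ⟦hired⟧} = {d2, d5, d7, d8, d9}
⟦behind d6⟧ = {x : ⟨x, d6⟩ ∈ ⟦behind⟧} = {d1, d4, d5, d7, d9}
⟦tourist⟧ = {d1, d5, d6, d7, d8}
… ∩ ⟦who hired d1⟧ = {d1, d5, d6, d7, d8} ∩ {d2, d5, d7, d8, d9} = {d5, d7, d8}
… ∩ ⟦behind d6⟧ = {d5, d7, d8} ∩ {d1, d4, d5, d7, d9} = {d5, d7}
So ⟦tourist who hired d1 behind d6⟧ = {d5, d7}.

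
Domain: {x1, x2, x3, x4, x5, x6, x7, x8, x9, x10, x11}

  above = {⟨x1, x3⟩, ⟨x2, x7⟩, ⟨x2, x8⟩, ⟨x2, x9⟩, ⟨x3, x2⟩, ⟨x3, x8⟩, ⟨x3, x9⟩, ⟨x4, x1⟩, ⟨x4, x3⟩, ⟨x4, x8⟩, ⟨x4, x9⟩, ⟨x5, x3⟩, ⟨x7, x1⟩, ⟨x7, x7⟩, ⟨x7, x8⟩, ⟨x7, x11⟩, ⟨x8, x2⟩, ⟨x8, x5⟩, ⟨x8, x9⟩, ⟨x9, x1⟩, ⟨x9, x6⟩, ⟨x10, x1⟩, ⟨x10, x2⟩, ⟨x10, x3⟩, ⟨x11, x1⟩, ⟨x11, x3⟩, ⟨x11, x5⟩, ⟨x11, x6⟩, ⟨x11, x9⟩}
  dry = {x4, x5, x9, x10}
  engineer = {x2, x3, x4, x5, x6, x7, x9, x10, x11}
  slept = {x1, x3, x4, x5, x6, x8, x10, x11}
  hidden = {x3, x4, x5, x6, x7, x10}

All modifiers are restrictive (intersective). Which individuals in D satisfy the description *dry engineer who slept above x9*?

{x4}

⟦who slept⟧ = ⟦slept⟧ = {x1, x3, x4, x5, x6, x8, x10, x11}
⟦above x9⟧ = {x : ⟨x, x9⟩ ∈ ⟦above⟧} = {x2, x3, x4, x8, x11}
⟦engineer⟧ = {x2, x3, x4, x5, x6, x7, x9, x10, x11}
… ∩ ⟦who slept⟧ = {x2, x3, x4, x5, x6, x7, x9, x10, x11} ∩ {x1, x3, x4, x5, x6, x8, x10, x11} = {x3, x4, x5, x6, x10, x11}
… ∩ ⟦above x9⟧ = {x3, x4, x5, x6, x10, x11} ∩ {x2, x3, x4, x8, x11} = {x3, x4, x11}
… ∩ ⟦dry⟧ = {x3, x4, x11} ∩ {x4, x5, x9, x10} = {x4}
So ⟦dry engineer who slept above x9⟧ = {x4}.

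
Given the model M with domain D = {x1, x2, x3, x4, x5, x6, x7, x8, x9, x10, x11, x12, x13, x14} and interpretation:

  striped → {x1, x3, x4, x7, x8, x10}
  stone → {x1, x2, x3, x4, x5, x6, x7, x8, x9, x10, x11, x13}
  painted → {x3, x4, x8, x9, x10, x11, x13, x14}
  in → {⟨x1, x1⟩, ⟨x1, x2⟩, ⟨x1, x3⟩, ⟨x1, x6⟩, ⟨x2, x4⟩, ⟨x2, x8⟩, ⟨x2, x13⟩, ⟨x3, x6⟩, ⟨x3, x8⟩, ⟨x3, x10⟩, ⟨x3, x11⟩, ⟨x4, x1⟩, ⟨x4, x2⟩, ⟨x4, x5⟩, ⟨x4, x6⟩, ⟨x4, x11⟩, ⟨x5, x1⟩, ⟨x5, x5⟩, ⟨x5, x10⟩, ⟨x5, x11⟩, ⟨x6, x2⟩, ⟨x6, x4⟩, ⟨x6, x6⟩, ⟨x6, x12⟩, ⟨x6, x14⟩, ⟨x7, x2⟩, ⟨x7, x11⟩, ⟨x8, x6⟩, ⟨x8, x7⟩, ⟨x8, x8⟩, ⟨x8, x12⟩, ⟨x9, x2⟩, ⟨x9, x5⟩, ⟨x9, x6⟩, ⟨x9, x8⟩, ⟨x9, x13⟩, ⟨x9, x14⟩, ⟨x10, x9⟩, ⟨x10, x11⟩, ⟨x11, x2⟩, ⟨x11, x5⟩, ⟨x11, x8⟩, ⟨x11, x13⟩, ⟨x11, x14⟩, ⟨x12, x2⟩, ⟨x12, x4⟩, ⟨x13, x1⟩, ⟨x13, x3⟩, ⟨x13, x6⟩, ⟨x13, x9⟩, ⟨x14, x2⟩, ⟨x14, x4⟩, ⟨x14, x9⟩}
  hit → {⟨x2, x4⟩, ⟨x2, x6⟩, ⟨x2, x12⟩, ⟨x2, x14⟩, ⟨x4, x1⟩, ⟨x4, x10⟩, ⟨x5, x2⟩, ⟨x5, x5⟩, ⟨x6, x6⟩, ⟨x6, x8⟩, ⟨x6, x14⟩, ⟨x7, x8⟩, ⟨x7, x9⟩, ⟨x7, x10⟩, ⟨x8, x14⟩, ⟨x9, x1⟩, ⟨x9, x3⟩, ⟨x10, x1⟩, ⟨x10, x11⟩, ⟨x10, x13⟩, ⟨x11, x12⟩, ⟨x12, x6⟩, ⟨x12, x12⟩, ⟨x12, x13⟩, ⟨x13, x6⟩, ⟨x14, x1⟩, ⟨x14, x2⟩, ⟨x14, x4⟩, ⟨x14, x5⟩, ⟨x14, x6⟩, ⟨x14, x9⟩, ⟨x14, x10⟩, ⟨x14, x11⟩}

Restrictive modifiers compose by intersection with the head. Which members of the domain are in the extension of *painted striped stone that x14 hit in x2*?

⟦that x14 hit⟧ = {x : ⟨x14, x⟩ ∈ ⟦hit⟧} = {x1, x2, x4, x5, x6, x9, x10, x11}
⟦in x2⟧ = {x : ⟨x, x2⟩ ∈ ⟦in⟧} = {x1, x4, x6, x7, x9, x11, x12, x14}
⟦stone⟧ = {x1, x2, x3, x4, x5, x6, x7, x8, x9, x10, x11, x13}
… ∩ ⟦that x14 hit⟧ = {x1, x2, x3, x4, x5, x6, x7, x8, x9, x10, x11, x13} ∩ {x1, x2, x4, x5, x6, x9, x10, x11} = {x1, x2, x4, x5, x6, x9, x10, x11}
… ∩ ⟦in x2⟧ = {x1, x2, x4, x5, x6, x9, x10, x11} ∩ {x1, x4, x6, x7, x9, x11, x12, x14} = {x1, x4, x6, x9, x11}
… ∩ ⟦painted⟧ = {x1, x4, x6, x9, x11} ∩ {x3, x4, x8, x9, x10, x11, x13, x14} = {x4, x9, x11}
… ∩ ⟦striped⟧ = {x4, x9, x11} ∩ {x1, x3, x4, x7, x8, x10} = {x4}
So ⟦painted striped stone that x14 hit in x2⟧ = {x4}.

{x4}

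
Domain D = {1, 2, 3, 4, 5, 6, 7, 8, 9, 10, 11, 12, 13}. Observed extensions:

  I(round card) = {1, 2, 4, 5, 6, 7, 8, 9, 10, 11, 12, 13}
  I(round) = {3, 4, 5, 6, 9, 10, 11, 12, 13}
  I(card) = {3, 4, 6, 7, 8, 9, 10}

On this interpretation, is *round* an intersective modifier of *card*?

no

⟦round⟧ ∩ ⟦card⟧ = {3, 4, 5, 6, 9, 10, 11, 12, 13} ∩ {3, 4, 6, 7, 8, 9, 10} = {3, 4, 6, 9, 10}
Observed ⟦round card⟧ = {1, 2, 4, 5, 6, 7, 8, 9, 10, 11, 12, 13}.
These differ, so the modifier is not intersective in this model.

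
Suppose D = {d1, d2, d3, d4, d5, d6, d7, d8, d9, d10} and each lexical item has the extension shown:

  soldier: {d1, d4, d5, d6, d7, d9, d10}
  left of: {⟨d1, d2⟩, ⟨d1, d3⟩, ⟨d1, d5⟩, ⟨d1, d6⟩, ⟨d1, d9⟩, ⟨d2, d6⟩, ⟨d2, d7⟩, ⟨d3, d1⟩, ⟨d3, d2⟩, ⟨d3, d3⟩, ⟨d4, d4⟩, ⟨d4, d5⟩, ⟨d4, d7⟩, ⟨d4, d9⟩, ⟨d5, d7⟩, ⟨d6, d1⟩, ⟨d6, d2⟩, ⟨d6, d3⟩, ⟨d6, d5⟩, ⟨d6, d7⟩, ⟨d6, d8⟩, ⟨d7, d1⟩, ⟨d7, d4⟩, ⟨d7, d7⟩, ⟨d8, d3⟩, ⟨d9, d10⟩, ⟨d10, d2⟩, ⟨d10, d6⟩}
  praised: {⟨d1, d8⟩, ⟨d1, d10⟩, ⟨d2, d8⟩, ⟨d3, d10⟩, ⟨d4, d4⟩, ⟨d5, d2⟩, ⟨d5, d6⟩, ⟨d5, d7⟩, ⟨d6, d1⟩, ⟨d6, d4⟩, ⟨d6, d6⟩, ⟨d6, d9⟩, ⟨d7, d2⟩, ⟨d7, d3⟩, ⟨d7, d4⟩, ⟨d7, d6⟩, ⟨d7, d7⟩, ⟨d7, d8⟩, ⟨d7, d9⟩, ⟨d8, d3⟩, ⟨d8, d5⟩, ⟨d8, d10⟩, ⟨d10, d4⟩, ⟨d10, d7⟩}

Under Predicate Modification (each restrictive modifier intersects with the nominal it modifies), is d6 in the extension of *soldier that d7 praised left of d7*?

⟦that d7 praised⟧ = {x : ⟨d7, x⟩ ∈ ⟦praised⟧} = {d2, d3, d4, d6, d7, d8, d9}
⟦left of d7⟧ = {x : ⟨x, d7⟩ ∈ ⟦left of⟧} = {d2, d4, d5, d6, d7}
⟦soldier⟧ = {d1, d4, d5, d6, d7, d9, d10}
… ∩ ⟦that d7 praised⟧ = {d1, d4, d5, d6, d7, d9, d10} ∩ {d2, d3, d4, d6, d7, d8, d9} = {d4, d6, d7, d9}
… ∩ ⟦left of d7⟧ = {d4, d6, d7, d9} ∩ {d2, d4, d5, d6, d7} = {d4, d6, d7}
⟦soldier that d7 praised left of d7⟧ = {d4, d6, d7}; d6 ∈ this set.

yes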